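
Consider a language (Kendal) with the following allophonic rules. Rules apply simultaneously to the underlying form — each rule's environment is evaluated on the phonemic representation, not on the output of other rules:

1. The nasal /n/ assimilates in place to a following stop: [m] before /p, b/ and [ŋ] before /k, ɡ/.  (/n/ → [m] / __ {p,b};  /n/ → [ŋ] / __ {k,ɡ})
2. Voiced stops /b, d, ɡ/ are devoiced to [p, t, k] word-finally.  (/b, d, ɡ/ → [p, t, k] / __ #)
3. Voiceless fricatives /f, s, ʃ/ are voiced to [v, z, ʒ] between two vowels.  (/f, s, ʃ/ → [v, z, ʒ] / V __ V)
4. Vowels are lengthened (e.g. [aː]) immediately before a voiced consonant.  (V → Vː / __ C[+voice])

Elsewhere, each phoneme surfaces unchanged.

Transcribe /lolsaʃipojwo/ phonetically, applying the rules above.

[loːlsaʒipoːjwo]

/l/ (word-initial): no rule targets it → [l].
/o/ — between /l/ and /l/, before a voiced consonant — surfaces as [oː] (rule 4).
/l/ (between /o/ and /s/): no rule targets it → [l].
/s/ (between /l/ and /a/) is in the target of rule 3 but the environment (between two vowels) is not met → [s].
/a/ (between /s/ and /ʃ/) fails the environment for rule 4, so it stays [a].
/ʃ/ (between /a/ and /i/) occurs between two vowels → [ʒ] by rule 3.
/i/ — between /ʃ/ and /p/; rule 4 does not apply here → [i].
/p/ (between /i/ and /o/): no rule targets it → [p].
/o/ (between /p/ and /j/) occurs before a voiced consonant → [oː] by rule 4.
/j/ (between /o/ and /w/) is unaffected → [j].
/w/ (between /j/ and /o/) is unaffected → [w].
/o/ (word-final): rule 4 targets it, but not before a voiced consonant → unchanged [o].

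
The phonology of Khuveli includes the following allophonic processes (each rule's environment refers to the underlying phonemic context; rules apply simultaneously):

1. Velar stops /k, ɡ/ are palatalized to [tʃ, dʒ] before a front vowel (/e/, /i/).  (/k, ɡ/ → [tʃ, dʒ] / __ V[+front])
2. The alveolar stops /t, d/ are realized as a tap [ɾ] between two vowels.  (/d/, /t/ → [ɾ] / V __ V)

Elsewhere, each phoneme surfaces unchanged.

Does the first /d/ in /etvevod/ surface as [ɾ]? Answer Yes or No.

No

/d/ (word-final): rule 2 targets it, but not between two vowels → unchanged [d].
The actual realization is [d], not [ɾ].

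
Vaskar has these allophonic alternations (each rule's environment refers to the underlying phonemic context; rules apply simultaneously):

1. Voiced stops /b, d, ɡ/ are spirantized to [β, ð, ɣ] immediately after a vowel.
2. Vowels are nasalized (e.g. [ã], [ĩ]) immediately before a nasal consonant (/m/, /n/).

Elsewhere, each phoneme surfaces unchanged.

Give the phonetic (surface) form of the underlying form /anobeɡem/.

/a/ (word-initial) occurs before a nasal consonant → [ã] by rule 2.
/n/ stays [n].
/o/ (between /n/ and /b/) is in the target of rule 2 but the environment (before a nasal consonant) is not met → [o].
/b/ meets the environment for rule 1 (immediately after a vowel) → [β].
/e/ — between /b/ and /ɡ/; rule 2 does not apply here → [e].
/ɡ/ (between /e/ and /e/) occurs immediately after a vowel → [ɣ] by rule 1.
/e/ meets the environment for rule 2 (before a nasal consonant) → [ẽ].
/m/ (word-final): no rule targets it → [m].

[ãnoβeɣẽm]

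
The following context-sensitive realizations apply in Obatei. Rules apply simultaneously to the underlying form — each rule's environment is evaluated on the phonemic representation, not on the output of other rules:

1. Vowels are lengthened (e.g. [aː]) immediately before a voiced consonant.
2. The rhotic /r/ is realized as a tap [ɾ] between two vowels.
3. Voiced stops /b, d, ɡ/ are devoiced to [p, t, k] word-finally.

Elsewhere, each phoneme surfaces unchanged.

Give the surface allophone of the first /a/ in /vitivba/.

[a]

/a/ — word-final; rule 1 does not apply here → [a].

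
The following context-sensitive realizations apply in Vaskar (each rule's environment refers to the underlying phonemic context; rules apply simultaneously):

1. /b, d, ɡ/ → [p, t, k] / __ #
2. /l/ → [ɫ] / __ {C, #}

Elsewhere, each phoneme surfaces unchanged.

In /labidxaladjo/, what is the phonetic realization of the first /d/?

[d]

/d/ — between /i/ and /x/; rule 1 does not apply here → [d].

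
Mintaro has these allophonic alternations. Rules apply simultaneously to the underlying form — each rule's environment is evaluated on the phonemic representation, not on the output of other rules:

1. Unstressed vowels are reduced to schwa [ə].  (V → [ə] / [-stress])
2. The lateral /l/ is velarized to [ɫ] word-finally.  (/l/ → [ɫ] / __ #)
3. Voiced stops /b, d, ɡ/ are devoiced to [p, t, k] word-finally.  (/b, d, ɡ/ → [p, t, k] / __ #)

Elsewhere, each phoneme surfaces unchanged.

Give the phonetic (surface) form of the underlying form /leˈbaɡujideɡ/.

[ləˈbaɡəjədək]

/l/ (word-initial) fails the environment for rule 2, so it stays [l].
/e/ — between /l/ and /b/, in an unstressed syllable — surfaces as [ə] (rule 1).
/b/ (between /e/ and /a/) fails the environment for rule 3, so it stays [b].
/a/ (between /b/ and /ɡ/) fails the environment for rule 1, so it stays [a].
/ɡ/ (between /a/ and /u/) fails the environment for rule 3, so it stays [ɡ].
/u/ (between /ɡ/ and /j/): in an unstressed syllable, so rule 1 applies → [ə].
/j/ — not in any rule's target class → [j].
/i/ — between /j/ and /d/, in an unstressed syllable — surfaces as [ə] (rule 1).
/d/ (between /i/ and /e/): rule 3 targets it, but not word-finally → unchanged [d].
/e/ (between /d/ and /ɡ/) occurs in an unstressed syllable → [ə] by rule 1.
Rule 3 applies to /ɡ/ (word-final: word-finally) → [k].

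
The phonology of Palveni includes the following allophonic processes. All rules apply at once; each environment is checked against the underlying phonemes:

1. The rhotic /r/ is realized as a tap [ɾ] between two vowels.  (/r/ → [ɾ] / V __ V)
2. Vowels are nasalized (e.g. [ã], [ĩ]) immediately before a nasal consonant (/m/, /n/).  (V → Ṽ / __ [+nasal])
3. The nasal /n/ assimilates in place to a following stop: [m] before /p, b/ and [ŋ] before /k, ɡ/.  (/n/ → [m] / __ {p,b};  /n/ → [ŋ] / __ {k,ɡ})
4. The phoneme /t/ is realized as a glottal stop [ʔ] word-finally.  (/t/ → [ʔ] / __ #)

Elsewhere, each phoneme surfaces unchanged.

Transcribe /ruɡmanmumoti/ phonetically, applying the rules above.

[ruɡmãnmũmoti]

/r/ (word-initial): rule 1 targets it, but not between two vowels → unchanged [r].
/u/ (between /r/ and /ɡ/) fails the environment for rule 2, so it stays [u].
/ɡ/ — not in any rule's target class → [ɡ].
/m/ (between /ɡ/ and /a/) is unaffected → [m].
/a/ meets the environment for rule 2 (before a nasal consonant) → [ã].
/n/ — between /a/ and /m/; rule 3 does not apply here → [n].
/m/ (between /n/ and /u/) is unaffected → [m].
/u/ (between /m/ and /m/) occurs before a nasal consonant → [ũ] by rule 2.
/m/ (between /u/ and /o/) is unaffected → [m].
/o/ (between /m/ and /t/): rule 2 targets it, but not before a nasal consonant → unchanged [o].
/t/ — between /o/ and /i/; rule 4 does not apply here → [t].
/i/ (word-final): rule 2 targets it, but not before a nasal consonant → unchanged [i].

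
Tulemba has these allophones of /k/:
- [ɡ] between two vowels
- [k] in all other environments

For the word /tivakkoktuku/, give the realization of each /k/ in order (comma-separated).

Occurrence 1 (position 5): no conditioning environment matches → elsewhere allophone [k].
Occurrence 2 (position 6): no conditioning environment matches → elsewhere allophone [k].
Occurrence 3 (position 8): no conditioning environment matches → elsewhere allophone [k].
Occurrence 4 (position 11): between two vowels → [ɡ].

[k], [k], [k], [ɡ]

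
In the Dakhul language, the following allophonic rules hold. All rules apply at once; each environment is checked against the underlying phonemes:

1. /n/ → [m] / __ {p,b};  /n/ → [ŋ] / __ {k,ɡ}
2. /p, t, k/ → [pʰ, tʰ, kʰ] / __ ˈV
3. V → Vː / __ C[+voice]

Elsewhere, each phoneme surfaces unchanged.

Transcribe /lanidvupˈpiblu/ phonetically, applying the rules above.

/l/ — not in any rule's target class → [l].
/a/ (between /l/ and /n/) occurs before a voiced consonant → [aː] by rule 3.
/n/ (between /a/ and /i/): rule 1 targets it, but not before a labial or velar stop → unchanged [n].
/i/ — between /n/ and /d/, before a voiced consonant — surfaces as [iː] (rule 3).
/d/ — not in any rule's target class → [d].
/v/ — not in any rule's target class → [v].
/u/ (between /v/ and /p/): rule 3 targets it, but not before a voiced consonant → unchanged [u].
/p/ (between /u/ and /p/): rule 2 targets it, but not immediately before a stressed vowel → unchanged [p].
/p/ (between /p/ and /i/): immediately before a stressed vowel, so rule 2 applies → [pʰ].
Rule 3 applies to /i/ (between /p/ and /b/: before a voiced consonant) → [iː].
/b/ — not in any rule's target class → [b].
/l/ — not in any rule's target class → [l].
/u/ (word-final) is in the target of rule 3 but the environment (before a voiced consonant) is not met → [u].

[laːniːdvupˈpʰiːblu]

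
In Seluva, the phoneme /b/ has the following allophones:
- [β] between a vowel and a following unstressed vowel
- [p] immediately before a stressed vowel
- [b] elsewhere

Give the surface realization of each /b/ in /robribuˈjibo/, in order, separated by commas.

Occurrence 1 (position 3): no conditioning environment matches → elsewhere allophone [b].
Occurrence 2 (position 6): between a vowel and a following unstressed vowel → [β].
Occurrence 3 (position 10): between a vowel and a following unstressed vowel → [β].

[b], [β], [β]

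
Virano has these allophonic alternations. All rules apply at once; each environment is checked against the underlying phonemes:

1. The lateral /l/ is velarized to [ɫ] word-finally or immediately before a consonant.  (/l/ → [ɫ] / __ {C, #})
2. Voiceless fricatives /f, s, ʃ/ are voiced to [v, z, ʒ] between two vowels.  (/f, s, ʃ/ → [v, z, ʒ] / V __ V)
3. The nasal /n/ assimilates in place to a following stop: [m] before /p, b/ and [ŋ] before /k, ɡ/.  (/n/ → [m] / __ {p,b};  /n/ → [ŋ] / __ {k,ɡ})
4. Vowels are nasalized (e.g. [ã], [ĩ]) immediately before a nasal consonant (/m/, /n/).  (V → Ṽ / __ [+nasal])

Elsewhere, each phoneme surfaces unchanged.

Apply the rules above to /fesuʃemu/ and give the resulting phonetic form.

[fezuʒẽmu]

/f/ (word-initial): rule 2 targets it, but not between two vowels → unchanged [f].
/e/ — between /f/ and /s/; rule 4 does not apply here → [e].
/s/ — between /e/ and /u/, between two vowels — surfaces as [z] (rule 2).
/u/ (between /s/ and /ʃ/) is in the target of rule 4 but the environment (before a nasal consonant) is not met → [u].
/ʃ/ (between /u/ and /e/) occurs between two vowels → [ʒ] by rule 2.
/e/ — between /ʃ/ and /m/, before a nasal consonant — surfaces as [ẽ] (rule 4).
/m/ stays [m].
/u/ (word-final) is in the target of rule 4 but the environment (before a nasal consonant) is not met → [u].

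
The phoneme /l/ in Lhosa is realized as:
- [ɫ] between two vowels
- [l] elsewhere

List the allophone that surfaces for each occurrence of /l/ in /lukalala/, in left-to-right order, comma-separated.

Occurrence 1 (position 1): no conditioning environment matches → elsewhere allophone [l].
Occurrence 2 (position 5): between two vowels → [ɫ].
Occurrence 3 (position 7): between two vowels → [ɫ].

[l], [ɫ], [ɫ]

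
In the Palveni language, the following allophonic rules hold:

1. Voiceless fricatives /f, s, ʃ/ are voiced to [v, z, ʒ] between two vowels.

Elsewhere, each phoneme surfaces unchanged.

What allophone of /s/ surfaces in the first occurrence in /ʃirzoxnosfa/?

/s/ (between /o/ and /f/): rule 1 targets it, but not between two vowels → unchanged [s].

[s]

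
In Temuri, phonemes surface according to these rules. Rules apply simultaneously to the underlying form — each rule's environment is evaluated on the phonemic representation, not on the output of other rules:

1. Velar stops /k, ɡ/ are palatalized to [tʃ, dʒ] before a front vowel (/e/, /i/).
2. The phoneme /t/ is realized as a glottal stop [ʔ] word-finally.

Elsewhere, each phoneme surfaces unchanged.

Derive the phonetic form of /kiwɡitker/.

/k/ (word-initial) occurs before a front vowel → [tʃ] by rule 1.
/i/ stays [i].
/w/ (between /i/ and /ɡ/): no rule targets it → [w].
/ɡ/ meets the environment for rule 1 (before a front vowel) → [dʒ].
/i/ (between /ɡ/ and /t/): no rule targets it → [i].
/t/ (between /i/ and /k/): rule 2 targets it, but not word-finally → unchanged [t].
/k/ — between /t/ and /e/, before a front vowel — surfaces as [tʃ] (rule 1).
/e/ stays [e].
/r/ (word-final) is unaffected → [r].

[tʃiwdʒittʃer]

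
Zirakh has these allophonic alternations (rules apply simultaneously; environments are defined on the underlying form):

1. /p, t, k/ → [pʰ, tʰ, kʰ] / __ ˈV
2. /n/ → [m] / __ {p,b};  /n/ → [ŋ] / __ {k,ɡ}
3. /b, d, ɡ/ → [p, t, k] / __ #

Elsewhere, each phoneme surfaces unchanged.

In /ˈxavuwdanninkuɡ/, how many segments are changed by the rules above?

2

Segments that undergo a rule: /n/ → [ŋ] (rule 2); /ɡ/ → [k] (rule 3).
All other segments surface unchanged.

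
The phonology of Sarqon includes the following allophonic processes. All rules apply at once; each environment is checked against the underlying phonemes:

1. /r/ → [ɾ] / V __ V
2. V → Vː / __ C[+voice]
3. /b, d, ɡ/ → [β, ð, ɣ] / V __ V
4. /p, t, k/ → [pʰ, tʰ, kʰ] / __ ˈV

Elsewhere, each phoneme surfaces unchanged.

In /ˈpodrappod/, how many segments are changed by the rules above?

3

Segments that undergo a rule: /p/ → [pʰ] (rule 4); /o/ → [oː] (rule 2); /o/ → [oː] (rule 2).
All other segments surface unchanged.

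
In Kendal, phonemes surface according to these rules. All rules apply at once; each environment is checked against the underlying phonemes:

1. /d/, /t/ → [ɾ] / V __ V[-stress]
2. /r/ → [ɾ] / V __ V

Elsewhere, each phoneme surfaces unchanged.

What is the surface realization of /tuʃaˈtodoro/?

/t/ — word-initial; rule 1 does not apply here → [t].
/u/ (between /t/ and /ʃ/): no rule targets it → [u].
/ʃ/ (between /u/ and /a/): no rule targets it → [ʃ].
/a/ stays [a].
/t/ — between /a/ and /o/; rule 1 does not apply here → [t].
/o/ (between /t/ and /d/): no rule targets it → [o].
/d/ (between /o/ and /o/): between a vowel and a following unstressed vowel, so rule 1 applies → [ɾ].
/o/ stays [o].
/r/ — between /o/ and /o/, between two vowels — surfaces as [ɾ] (rule 2).
/o/ stays [o].

[tuʃaˈtoɾoɾo]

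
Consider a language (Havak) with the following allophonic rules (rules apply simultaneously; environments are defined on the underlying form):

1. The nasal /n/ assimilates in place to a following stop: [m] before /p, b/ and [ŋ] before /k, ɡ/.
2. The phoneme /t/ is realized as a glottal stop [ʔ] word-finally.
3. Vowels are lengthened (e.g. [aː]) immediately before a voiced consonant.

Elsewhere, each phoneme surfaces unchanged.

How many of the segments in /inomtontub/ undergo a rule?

4

Segments that undergo a rule: /i/ → [iː] (rule 3); /o/ → [oː] (rule 3); /o/ → [oː] (rule 3); /u/ → [uː] (rule 3).
All other segments surface unchanged.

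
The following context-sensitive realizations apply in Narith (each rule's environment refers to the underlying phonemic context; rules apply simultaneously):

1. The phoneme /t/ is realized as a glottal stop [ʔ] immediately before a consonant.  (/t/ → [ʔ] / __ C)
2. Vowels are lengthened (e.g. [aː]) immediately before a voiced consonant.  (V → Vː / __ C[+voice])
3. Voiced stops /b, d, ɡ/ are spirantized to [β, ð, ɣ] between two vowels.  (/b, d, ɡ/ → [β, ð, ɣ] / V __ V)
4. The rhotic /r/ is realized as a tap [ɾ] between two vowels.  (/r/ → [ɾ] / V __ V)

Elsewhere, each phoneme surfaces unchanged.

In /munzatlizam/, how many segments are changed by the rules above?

4

Segments that undergo a rule: /u/ → [uː] (rule 2); /t/ → [ʔ] (rule 1); /i/ → [iː] (rule 2); /a/ → [aː] (rule 2).
All other segments surface unchanged.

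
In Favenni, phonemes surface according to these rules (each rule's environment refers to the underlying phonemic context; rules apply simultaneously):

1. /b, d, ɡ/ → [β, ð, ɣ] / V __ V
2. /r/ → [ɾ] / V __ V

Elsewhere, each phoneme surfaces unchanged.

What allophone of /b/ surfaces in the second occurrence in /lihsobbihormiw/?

[b]

/b/ (between /b/ and /i/) fails the environment for rule 1, so it stays [b].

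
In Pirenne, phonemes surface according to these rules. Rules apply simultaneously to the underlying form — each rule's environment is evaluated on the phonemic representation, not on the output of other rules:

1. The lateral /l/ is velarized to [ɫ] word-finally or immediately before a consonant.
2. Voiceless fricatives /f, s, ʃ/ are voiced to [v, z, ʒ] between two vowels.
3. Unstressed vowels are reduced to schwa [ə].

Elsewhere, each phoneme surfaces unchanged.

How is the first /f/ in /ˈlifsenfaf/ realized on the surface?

/f/ (between /i/ and /s/): rule 2 targets it, but not between two vowels → unchanged [f].

[f]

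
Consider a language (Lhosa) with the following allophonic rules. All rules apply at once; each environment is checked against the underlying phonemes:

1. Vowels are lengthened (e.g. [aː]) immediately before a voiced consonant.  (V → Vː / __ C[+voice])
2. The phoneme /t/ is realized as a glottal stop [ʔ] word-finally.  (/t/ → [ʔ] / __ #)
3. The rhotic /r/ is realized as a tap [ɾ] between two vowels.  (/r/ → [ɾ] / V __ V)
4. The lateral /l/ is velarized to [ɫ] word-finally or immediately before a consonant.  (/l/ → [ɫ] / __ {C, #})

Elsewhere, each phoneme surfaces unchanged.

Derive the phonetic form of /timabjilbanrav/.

/t/ (word-initial) is in the target of rule 2 but the environment (word-finally) is not met → [t].
/i/ — between /t/ and /m/, before a voiced consonant — surfaces as [iː] (rule 1).
/m/ (between /i/ and /a/): no rule targets it → [m].
/a/ (between /m/ and /b/): before a voiced consonant, so rule 1 applies → [aː].
/b/ (between /a/ and /j/): no rule targets it → [b].
/j/ (between /b/ and /i/): no rule targets it → [j].
/i/ (between /j/ and /l/): before a voiced consonant, so rule 1 applies → [iː].
/l/ (between /i/ and /b/) occurs word-finally or immediately before a consonant → [ɫ] by rule 4.
/b/ (between /l/ and /a/): no rule targets it → [b].
/a/ (between /b/ and /n/) occurs before a voiced consonant → [aː] by rule 1.
/n/ (between /a/ and /r/): no rule targets it → [n].
/r/ (between /n/ and /a/) fails the environment for rule 3, so it stays [r].
/a/ (between /r/ and /v/) occurs before a voiced consonant → [aː] by rule 1.
/v/ (word-final) is unaffected → [v].

[tiːmaːbjiːɫbaːnraːv]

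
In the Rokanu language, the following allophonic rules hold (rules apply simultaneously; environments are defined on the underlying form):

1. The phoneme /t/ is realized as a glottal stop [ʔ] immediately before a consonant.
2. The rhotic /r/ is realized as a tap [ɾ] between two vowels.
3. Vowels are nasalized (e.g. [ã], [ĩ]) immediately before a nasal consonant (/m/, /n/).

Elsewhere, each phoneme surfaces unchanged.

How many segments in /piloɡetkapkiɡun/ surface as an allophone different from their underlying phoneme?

Segments that undergo a rule: /t/ → [ʔ] (rule 1); /u/ → [ũ] (rule 3).
All other segments surface unchanged.

2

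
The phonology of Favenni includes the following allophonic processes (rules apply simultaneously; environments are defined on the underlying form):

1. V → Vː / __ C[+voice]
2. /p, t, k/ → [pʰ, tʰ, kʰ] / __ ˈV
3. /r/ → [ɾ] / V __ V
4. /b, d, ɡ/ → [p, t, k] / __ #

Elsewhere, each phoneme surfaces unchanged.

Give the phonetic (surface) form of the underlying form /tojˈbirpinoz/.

/t/ (word-initial): rule 2 targets it, but not immediately before a stressed vowel → unchanged [t].
/o/ — between /t/ and /j/, before a voiced consonant — surfaces as [oː] (rule 1).
/j/ (between /o/ and /b/) is unaffected → [j].
/b/ (between /j/ and /i/) is in the target of rule 4 but the environment (word-finally) is not met → [b].
/i/ — between /b/ and /r/, before a voiced consonant — surfaces as [iː] (rule 1).
/r/ (between /i/ and /p/) is in the target of rule 3 but the environment (between two vowels) is not met → [r].
/p/ — between /r/ and /i/; rule 2 does not apply here → [p].
/i/ meets the environment for rule 1 (before a voiced consonant) → [iː].
/n/ — not in any rule's target class → [n].
/o/ — between /n/ and /z/, before a voiced consonant — surfaces as [oː] (rule 1).
/z/ — not in any rule's target class → [z].

[toːjˈbiːrpiːnoːz]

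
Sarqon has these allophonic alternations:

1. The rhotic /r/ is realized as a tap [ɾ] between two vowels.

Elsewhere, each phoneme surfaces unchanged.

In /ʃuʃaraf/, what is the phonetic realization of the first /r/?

/r/ meets the environment for rule 1 (between two vowels) → [ɾ].

[ɾ]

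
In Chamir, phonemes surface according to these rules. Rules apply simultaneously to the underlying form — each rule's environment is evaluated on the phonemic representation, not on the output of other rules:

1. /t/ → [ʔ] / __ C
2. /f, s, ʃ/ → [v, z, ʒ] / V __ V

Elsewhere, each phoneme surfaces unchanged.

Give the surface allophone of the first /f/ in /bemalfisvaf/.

[f]

/f/ (between /l/ and /i/) fails the environment for rule 2, so it stays [f].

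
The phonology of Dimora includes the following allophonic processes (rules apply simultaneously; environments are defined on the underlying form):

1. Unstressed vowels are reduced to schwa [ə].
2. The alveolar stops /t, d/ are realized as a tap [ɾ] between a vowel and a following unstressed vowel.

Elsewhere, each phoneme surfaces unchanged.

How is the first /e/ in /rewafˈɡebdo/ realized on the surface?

[ə]

Rule 1 applies to /e/ (between /r/ and /w/: in an unstressed syllable) → [ə].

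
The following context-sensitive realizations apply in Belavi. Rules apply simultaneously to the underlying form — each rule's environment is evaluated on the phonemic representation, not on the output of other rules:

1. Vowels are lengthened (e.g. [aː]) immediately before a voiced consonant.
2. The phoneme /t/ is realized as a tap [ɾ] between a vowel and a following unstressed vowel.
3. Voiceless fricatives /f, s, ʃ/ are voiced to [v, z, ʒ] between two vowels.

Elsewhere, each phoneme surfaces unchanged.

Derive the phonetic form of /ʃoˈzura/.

/ʃ/ (word-initial) is in the target of rule 3 but the environment (between two vowels) is not met → [ʃ].
/o/ meets the environment for rule 1 (before a voiced consonant) → [oː].
/z/ stays [z].
/u/ (between /z/ and /r/): before a voiced consonant, so rule 1 applies → [uː].
/r/ — not in any rule's target class → [r].
/a/ (word-final): rule 1 targets it, but not before a voiced consonant → unchanged [a].

[ʃoːˈzuːra]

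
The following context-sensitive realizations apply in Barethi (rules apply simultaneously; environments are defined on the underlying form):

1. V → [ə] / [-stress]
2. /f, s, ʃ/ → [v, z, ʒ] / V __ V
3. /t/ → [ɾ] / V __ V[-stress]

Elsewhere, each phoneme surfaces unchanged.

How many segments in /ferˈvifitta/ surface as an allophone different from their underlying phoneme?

Segments that undergo a rule: /e/ → [ə] (rule 1); /f/ → [v] (rule 2); /i/ → [ə] (rule 1); /a/ → [ə] (rule 1).
All other segments surface unchanged.

4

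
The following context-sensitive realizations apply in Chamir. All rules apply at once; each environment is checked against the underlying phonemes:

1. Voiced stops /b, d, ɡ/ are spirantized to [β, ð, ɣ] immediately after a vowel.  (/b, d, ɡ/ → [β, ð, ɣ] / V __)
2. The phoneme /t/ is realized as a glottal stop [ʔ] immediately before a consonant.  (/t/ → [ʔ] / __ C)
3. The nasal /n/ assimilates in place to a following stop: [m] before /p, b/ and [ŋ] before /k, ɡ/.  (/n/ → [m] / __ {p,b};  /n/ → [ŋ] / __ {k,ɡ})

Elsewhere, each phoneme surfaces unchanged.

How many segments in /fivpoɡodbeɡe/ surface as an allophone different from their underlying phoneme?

3

Segments that undergo a rule: /ɡ/ → [ɣ] (rule 1); /d/ → [ð] (rule 1); /ɡ/ → [ɣ] (rule 1).
All other segments surface unchanged.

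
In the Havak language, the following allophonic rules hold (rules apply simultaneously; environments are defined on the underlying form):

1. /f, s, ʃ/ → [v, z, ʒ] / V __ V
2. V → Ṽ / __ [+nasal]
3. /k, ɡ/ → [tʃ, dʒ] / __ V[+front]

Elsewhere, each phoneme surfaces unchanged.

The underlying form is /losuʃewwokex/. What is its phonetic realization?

/l/ (word-initial) is unaffected → [l].
/o/ (between /l/ and /s/): rule 2 targets it, but not before a nasal consonant → unchanged [o].
/s/ (between /o/ and /u/) occurs between two vowels → [z] by rule 1.
/u/ (between /s/ and /ʃ/) fails the environment for rule 2, so it stays [u].
/ʃ/ meets the environment for rule 1 (between two vowels) → [ʒ].
/e/ (between /ʃ/ and /w/): rule 2 targets it, but not before a nasal consonant → unchanged [e].
/w/ (between /e/ and /w/) is unaffected → [w].
/w/ — not in any rule's target class → [w].
/o/ (between /w/ and /k/) fails the environment for rule 2, so it stays [o].
/k/ (between /o/ and /e/) occurs before a front vowel → [tʃ] by rule 3.
/e/ (between /k/ and /x/): rule 2 targets it, but not before a nasal consonant → unchanged [e].
/x/ (word-final): no rule targets it → [x].

[lozuʒewwotʃex]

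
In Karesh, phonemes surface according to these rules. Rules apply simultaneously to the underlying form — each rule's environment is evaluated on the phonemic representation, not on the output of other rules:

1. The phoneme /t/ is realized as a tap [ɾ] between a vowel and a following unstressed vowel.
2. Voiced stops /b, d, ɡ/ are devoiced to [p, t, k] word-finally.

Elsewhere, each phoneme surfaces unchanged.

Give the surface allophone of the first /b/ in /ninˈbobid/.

/b/ (between /n/ and /o/): rule 2 targets it, but not word-finally → unchanged [b].

[b]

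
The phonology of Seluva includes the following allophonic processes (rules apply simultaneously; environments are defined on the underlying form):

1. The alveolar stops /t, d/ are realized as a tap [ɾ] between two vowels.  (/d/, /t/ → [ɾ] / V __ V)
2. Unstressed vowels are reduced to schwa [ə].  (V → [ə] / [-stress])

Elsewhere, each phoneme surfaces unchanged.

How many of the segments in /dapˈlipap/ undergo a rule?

Segments that undergo a rule: /a/ → [ə] (rule 2); /a/ → [ə] (rule 2).
All other segments surface unchanged.

2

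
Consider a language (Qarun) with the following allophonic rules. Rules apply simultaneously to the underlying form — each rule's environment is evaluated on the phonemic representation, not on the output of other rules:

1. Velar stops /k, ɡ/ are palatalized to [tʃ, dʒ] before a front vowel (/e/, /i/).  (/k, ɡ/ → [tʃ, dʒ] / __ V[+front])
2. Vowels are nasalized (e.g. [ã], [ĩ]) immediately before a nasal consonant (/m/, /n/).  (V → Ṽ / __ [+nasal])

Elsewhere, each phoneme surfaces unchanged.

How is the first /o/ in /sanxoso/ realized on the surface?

[o]

/o/ — between /x/ and /s/; rule 2 does not apply here → [o].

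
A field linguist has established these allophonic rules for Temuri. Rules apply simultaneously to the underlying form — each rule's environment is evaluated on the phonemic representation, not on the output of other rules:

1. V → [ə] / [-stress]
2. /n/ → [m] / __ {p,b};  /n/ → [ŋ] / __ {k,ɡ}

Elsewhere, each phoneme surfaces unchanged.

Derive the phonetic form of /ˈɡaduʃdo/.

/a/ — between /ɡ/ and /d/; rule 1 does not apply here → [a].
Rule 1 applies to /u/ (between /d/ and /ʃ/: in an unstressed syllable) → [ə].
/o/ meets the environment for rule 1 (in an unstressed syllable) → [ə].

[ˈɡadəʃdə]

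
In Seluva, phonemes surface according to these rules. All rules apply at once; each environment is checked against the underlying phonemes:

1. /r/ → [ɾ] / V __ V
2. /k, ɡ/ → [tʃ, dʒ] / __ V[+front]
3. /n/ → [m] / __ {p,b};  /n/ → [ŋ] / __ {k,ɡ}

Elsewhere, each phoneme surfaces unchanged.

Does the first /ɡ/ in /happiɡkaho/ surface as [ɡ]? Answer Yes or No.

/ɡ/ — between /i/ and /k/; rule 2 does not apply here → [ɡ].
The actual realization is [ɡ], which matches [ɡ].

Yes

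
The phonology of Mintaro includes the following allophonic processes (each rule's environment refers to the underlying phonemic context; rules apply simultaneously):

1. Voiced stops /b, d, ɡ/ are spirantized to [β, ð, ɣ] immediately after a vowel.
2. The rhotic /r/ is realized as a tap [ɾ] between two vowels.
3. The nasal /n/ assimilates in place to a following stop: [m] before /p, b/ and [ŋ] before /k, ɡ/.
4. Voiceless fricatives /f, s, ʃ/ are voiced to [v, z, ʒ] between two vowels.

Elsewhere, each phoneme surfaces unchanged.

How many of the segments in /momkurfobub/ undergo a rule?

2

Segments that undergo a rule: /b/ → [β] (rule 1); /b/ → [β] (rule 1).
All other segments surface unchanged.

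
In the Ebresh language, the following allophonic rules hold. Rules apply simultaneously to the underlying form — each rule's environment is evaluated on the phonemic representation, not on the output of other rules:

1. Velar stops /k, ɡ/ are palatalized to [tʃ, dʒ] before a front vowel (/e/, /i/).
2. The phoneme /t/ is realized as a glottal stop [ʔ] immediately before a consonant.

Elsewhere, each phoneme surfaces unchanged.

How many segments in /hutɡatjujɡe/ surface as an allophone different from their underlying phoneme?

Segments that undergo a rule: /t/ → [ʔ] (rule 2); /t/ → [ʔ] (rule 2); /ɡ/ → [dʒ] (rule 1).
All other segments surface unchanged.

3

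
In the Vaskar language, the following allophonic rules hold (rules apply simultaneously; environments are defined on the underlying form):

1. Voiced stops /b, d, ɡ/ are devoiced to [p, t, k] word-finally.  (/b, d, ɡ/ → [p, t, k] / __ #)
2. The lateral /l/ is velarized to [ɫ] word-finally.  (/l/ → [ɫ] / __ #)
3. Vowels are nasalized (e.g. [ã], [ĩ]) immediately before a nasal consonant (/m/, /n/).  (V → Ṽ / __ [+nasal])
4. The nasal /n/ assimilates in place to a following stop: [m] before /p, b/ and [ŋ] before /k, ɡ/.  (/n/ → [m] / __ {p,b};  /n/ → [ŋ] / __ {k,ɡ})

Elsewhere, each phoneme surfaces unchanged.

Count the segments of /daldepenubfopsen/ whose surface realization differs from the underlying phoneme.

Segments that undergo a rule: /e/ → [ẽ] (rule 3); /e/ → [ẽ] (rule 3).
All other segments surface unchanged.

2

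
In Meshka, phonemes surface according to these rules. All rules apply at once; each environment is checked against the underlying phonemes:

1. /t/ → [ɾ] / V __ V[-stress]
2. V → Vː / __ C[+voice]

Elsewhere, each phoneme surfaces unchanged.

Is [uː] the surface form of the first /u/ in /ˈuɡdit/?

Yes

/u/ (word-initial): before a voiced consonant, so rule 2 applies → [uː].
The actual realization is [uː], which matches [uː].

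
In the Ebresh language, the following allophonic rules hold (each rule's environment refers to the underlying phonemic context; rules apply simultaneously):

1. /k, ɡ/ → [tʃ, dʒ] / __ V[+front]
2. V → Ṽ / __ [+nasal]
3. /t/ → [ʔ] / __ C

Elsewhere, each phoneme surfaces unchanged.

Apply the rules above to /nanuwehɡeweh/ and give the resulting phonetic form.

/n/ — not in any rule's target class → [n].
/a/ meets the environment for rule 2 (before a nasal consonant) → [ã].
/n/ (between /a/ and /u/): no rule targets it → [n].
/u/ (between /n/ and /w/) is in the target of rule 2 but the environment (before a nasal consonant) is not met → [u].
/w/ (between /u/ and /e/) is unaffected → [w].
/e/ — between /w/ and /h/; rule 2 does not apply here → [e].
/h/ stays [h].
/ɡ/ (between /h/ and /e/) occurs before a front vowel → [dʒ] by rule 1.
/e/ (between /ɡ/ and /w/) fails the environment for rule 2, so it stays [e].
/w/ stays [w].
/e/ (between /w/ and /h/) is in the target of rule 2 but the environment (before a nasal consonant) is not met → [e].
/h/ — not in any rule's target class → [h].

[nãnuwehdʒeweh]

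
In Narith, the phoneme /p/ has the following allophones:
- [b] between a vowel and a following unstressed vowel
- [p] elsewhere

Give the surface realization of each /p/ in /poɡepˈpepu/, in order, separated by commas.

Occurrence 1 (position 1): no conditioning environment matches → elsewhere allophone [p].
Occurrence 2 (position 5): no conditioning environment matches → elsewhere allophone [p].
Occurrence 3 (position 6): no conditioning environment matches → elsewhere allophone [p].
Occurrence 4 (position 8): between a vowel and a following unstressed vowel → [b].

[p], [p], [p], [b]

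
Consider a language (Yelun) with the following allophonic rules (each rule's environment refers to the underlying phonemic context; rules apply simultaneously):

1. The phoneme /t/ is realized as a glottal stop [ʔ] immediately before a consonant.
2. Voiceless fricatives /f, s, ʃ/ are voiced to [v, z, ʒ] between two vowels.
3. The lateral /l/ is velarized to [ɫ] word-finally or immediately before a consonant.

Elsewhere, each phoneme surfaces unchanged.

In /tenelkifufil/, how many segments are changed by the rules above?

4

Segments that undergo a rule: /l/ → [ɫ] (rule 3); /f/ → [v] (rule 2); /f/ → [v] (rule 2); /l/ → [ɫ] (rule 3).
All other segments surface unchanged.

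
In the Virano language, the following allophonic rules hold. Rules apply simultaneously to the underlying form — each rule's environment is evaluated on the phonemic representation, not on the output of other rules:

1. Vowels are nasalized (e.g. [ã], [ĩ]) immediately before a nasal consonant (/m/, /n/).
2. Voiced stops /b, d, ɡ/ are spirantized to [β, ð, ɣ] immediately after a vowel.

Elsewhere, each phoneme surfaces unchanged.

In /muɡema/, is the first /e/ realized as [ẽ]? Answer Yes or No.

Yes

/e/ (between /ɡ/ and /m/) occurs before a nasal consonant → [ẽ] by rule 1.
The actual realization is [ẽ], which matches [ẽ].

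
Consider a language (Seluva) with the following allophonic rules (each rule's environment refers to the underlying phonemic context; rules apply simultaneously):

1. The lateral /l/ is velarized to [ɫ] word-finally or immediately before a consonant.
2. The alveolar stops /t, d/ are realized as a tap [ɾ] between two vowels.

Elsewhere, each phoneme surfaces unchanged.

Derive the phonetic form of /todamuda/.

/t/ — word-initial; rule 2 does not apply here → [t].
/o/ stays [o].
/d/ — between /o/ and /a/, between two vowels — surfaces as [ɾ] (rule 2).
/a/ (between /d/ and /m/) is unaffected → [a].
/m/ — not in any rule's target class → [m].
/u/ (between /m/ and /d/): no rule targets it → [u].
/d/ meets the environment for rule 2 (between two vowels) → [ɾ].
/a/ (word-final) is unaffected → [a].

[toɾamuɾa]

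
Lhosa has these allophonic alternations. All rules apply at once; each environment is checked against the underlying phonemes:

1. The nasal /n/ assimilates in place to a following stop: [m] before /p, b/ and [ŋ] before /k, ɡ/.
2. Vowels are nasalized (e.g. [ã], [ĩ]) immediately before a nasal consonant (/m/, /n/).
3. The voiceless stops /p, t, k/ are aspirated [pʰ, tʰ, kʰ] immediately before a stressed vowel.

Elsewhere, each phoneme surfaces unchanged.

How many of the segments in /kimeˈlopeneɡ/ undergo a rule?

2

Segments that undergo a rule: /i/ → [ĩ] (rule 2); /e/ → [ẽ] (rule 2).
All other segments surface unchanged.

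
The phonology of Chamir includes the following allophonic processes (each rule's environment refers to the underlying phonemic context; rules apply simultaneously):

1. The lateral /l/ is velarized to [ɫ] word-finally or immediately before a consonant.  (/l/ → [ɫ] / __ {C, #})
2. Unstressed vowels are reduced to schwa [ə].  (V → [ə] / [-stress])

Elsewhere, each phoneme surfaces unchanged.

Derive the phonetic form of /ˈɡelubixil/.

[ˈɡeləbəxəɫ]

/ɡ/ (word-initial): no rule targets it → [ɡ].
/e/ (between /ɡ/ and /l/) is in the target of rule 2 but the environment (in an unstressed syllable) is not met → [e].
/l/ — between /e/ and /u/; rule 1 does not apply here → [l].
/u/ (between /l/ and /b/): in an unstressed syllable, so rule 2 applies → [ə].
/b/ (between /u/ and /i/) is unaffected → [b].
/i/ — between /b/ and /x/, in an unstressed syllable — surfaces as [ə] (rule 2).
/x/ (between /i/ and /i/): no rule targets it → [x].
/i/ (between /x/ and /l/) occurs in an unstressed syllable → [ə] by rule 2.
Rule 1 applies to /l/ (word-final: word-finally or immediately before a consonant) → [ɫ].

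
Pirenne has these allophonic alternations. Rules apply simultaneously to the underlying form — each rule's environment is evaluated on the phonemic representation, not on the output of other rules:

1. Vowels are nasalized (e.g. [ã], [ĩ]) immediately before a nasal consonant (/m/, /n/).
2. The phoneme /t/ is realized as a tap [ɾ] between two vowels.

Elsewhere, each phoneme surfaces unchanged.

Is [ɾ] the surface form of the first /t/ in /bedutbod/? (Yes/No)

/t/ — between /u/ and /b/; rule 2 does not apply here → [t].
The actual realization is [t], not [ɾ].

No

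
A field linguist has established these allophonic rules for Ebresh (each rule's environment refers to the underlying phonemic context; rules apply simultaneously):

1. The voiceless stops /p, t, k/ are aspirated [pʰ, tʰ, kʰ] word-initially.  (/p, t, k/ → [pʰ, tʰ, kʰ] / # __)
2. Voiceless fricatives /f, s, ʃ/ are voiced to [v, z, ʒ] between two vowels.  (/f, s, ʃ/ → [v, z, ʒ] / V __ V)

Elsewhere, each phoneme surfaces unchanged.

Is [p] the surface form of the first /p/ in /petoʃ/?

/p/ (word-initial) occurs word-initially → [pʰ] by rule 1.
The actual realization is [pʰ], not [p].

No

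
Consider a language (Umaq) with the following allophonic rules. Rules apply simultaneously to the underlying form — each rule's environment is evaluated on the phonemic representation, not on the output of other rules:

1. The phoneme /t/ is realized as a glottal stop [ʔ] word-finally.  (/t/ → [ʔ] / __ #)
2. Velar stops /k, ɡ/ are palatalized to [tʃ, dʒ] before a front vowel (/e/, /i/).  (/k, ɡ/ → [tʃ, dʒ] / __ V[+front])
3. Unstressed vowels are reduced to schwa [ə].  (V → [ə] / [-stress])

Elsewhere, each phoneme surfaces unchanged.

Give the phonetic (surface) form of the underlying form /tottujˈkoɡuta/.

/t/ (word-initial) is in the target of rule 1 but the environment (word-finally) is not met → [t].
/o/ (between /t/ and /t/): in an unstressed syllable, so rule 3 applies → [ə].
/t/ (between /o/ and /t/) fails the environment for rule 1, so it stays [t].
/t/ (between /t/ and /u/): rule 1 targets it, but not word-finally → unchanged [t].
/u/ (between /t/ and /j/) occurs in an unstressed syllable → [ə] by rule 3.
/j/ (between /u/ and /k/) is unaffected → [j].
/k/ (between /j/ and /o/) is in the target of rule 2 but the environment (before a front vowel) is not met → [k].
/o/ — between /k/ and /ɡ/; rule 3 does not apply here → [o].
/ɡ/ (between /o/ and /u/): rule 2 targets it, but not before a front vowel → unchanged [ɡ].
Rule 3 applies to /u/ (between /ɡ/ and /t/: in an unstressed syllable) → [ə].
/t/ (between /u/ and /a/) fails the environment for rule 1, so it stays [t].
/a/ meets the environment for rule 3 (in an unstressed syllable) → [ə].

[təttəjˈkoɡətə]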